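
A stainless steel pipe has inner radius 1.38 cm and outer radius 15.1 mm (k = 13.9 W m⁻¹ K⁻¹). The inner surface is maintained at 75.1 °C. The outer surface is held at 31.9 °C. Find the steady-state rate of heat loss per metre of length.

Q' = 2πk·ΔT/ln(r₂/r₁) = 2π × 13.9 × 43.2 / ln(0.0151/0.0138) = 41900 W/m

Q' = 41.9 kW/m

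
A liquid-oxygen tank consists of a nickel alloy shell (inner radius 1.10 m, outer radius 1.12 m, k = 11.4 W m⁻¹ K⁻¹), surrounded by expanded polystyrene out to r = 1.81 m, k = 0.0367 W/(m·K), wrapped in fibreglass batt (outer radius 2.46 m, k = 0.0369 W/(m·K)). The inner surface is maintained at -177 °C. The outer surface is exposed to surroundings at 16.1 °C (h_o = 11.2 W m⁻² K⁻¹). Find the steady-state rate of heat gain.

Treat each layer as a resistance in series:
  R_nickel alloy = (1/1.10 − 1/1.12)/(4πk) = 0.01623/(4π·11.4) = 1.133×10^-4 K/W
  R_expanded polystyrene = (1/1.12 − 1/1.81)/(4πk) = 0.3404/(4π·0.0367) = 0.7380 K/W
  R_fibreglass batt = (1/1.81 − 1/2.46)/(4πk) = 0.1460/(4π·0.0369) = 0.3148 K/W
  R_conv,out = 1/(4πr²h) = 1/(4π·2.46²·11.2) = 0.001174 K/W
ΣR = 1.133×10^-4 + 0.7380 + 0.3148 + 0.001174 = 1.054 K/W
Q = ΔT/ΣR = (-177 °C − 16.1 °C)/1.054 = -183 W
(Negative Q ⇒ heat flows inward; heat gain = 183 W.)

Q = 183 W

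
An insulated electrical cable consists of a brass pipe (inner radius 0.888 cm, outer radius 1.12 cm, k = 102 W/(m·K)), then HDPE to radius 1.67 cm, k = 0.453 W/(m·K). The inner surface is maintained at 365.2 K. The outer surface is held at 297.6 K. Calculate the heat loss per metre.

Resistance network (inner→outer):
  R'_brass = ln(0.0112/0.00888)/(2πk) = 0.2321/(2π·102) = 3.622×10^-4 m·K/W
  R'_HDPE = ln(0.0167/0.0112)/(2πk) = 0.3995/(2π·0.453) = 0.1404 m·K/W
ΣR = 3.622×10^-4 + 0.1404 = 0.1408 m·K/W
Q' = ΔT/ΣR = (365.2 K − 297.6 K)/0.1408 = 480 W/m

Q' = 480 W/m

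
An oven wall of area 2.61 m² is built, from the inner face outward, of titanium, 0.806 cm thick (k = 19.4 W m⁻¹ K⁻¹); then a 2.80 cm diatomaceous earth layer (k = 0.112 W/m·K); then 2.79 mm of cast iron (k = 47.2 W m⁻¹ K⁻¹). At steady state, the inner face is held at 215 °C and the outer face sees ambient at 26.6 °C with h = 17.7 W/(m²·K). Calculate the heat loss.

Q = 1600 W

Treat each layer as a resistance in series:
  R_titanium = L/(kA) = 0.00806/(19.4·2.61) = 1.592×10^-4 K/W
  R_diatomaceous earth = L/(kA) = 0.0280/(0.112·2.61) = 0.09579 K/W
  R_cast iron = L/(kA) = 0.00279/(47.2·2.61) = 2.265×10^-5 K/W
  R_conv,out = 1/(hA) = 1/(17.7·2.61) = 0.02165 K/W
ΣR = 1.592×10^-4 + 0.09579 + 2.265×10^-5 + 0.02165 = 0.1176 K/W
Q = ΔT/ΣR = (215 °C − 26.6 °C)/0.1176 = 1600 W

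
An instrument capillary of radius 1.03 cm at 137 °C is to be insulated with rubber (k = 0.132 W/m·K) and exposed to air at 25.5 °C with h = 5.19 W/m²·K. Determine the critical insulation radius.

r_cr = 2.54 cm

For a cylinder, r_cr = k_ins/h = 0.132/5.19 = 0.0254 m = 2.54 cm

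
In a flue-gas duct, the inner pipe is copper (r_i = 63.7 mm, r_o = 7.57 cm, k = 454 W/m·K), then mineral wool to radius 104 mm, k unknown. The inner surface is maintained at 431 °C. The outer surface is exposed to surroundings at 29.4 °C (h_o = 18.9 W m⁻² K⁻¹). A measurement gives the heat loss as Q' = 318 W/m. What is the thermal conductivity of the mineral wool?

k = 0.0428 W/m·K

ΣR = ΔT/Q' = |431 − 29.4|/318 = 1.263 m·K/W
Known resistances:
  R'_copper = ln(0.0757/0.0637)/(2πk) = 0.1726/(2π·454) = 6.050×10^-5 m·K/W
  R'_conv,out = 1/(2πr h) = 1/(2π·0.104·18.9) = 0.08097 m·K/W
R_mineral wool = ΣR − ΣR_known = 1.263 − 0.08103 = 1.182 m·K/W
ln(r₂/r₁)/(2πk) = 1.182 ⇒ k = 0.3176/(2π·1.182) = 0.0428 W/m·K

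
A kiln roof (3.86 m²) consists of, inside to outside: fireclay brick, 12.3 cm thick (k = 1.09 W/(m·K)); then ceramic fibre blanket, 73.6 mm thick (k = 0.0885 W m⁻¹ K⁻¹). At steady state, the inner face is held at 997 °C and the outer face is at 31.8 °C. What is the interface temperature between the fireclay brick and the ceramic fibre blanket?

T = 882 °C

Series thermal resistances, inner to outer:
  R_fireclay brick = L/(kA) = 0.123/(1.09·3.86) = 0.02923 K/W
  R_ceramic fibre blanket = L/(kA) = 0.0736/(0.0885·3.86) = 0.2155 K/W
ΣR = 0.02923 + 0.2155 = 0.2447 K/W
Q = ΔT/ΣR = (997 °C − 31.8 °C)/0.2447 = 3944 W
From the inner boundary to the fireclay brick/ceramic fibre blanket interface, ΣR_partial = 0.02923 K/W.
T_interface = T_in − Q·ΣR_partial = 997 °C − (3944)(0.02923) = 882 °C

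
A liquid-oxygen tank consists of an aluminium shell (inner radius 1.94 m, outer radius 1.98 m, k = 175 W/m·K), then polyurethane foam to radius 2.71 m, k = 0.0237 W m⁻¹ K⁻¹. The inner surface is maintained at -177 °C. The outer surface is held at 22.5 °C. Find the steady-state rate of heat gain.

Series thermal resistances, inner to outer:
  R_aluminium = (1/1.94 − 1/1.98)/(4πk) = 0.01041/(4π·175) = 4.735×10^-6 K/W
  R_polyurethane foam = (1/1.98 − 1/2.71)/(4πk) = 0.1360/(4π·0.0237) = 0.4568 K/W
ΣR = 4.735×10^-6 + 0.4568 = 0.4568 K/W
Q = ΔT/ΣR = (-177 °C − 22.5 °C)/0.4568 = -437 W
(Negative Q ⇒ heat flows inward; heat gain = 437 W.)

Q = 437 W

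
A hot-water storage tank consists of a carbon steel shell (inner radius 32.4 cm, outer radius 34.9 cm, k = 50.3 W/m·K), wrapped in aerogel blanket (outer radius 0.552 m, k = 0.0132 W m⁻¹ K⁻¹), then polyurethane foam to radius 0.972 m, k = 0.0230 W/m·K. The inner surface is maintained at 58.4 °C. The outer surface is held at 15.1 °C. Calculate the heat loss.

Q = 4.78 W

Series thermal resistances, inner to outer:
  R_carbon steel = (1/0.324 − 1/0.349)/(4πk) = 0.2211/(4π·50.3) = 3.498×10^-4 K/W
  R_aerogel blanket = (1/0.349 − 1/0.552)/(4πk) = 1.054/(4π·0.0132) = 6.353 K/W
  R_polyurethane foam = (1/0.552 − 1/0.972)/(4πk) = 0.7828/(4π·0.0230) = 2.708 K/W
ΣR = 3.498×10^-4 + 6.353 + 2.708 = 9.061 K/W
Q = ΔT/ΣR = (58.4 °C − 15.1 °C)/9.061 = 4.78 W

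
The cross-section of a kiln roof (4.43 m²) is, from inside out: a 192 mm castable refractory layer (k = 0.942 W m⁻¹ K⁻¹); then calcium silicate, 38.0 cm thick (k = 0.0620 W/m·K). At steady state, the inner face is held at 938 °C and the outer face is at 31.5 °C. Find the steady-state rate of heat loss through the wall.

Q = 634 W

Resistance network (inner→outer):
  R_castable refractory = L/(kA) = 0.192/(0.942·4.43) = 0.04601 K/W
  R_calcium silicate = L/(kA) = 0.380/(0.0620·4.43) = 1.384 K/W
ΣR = 0.04601 + 1.384 = 1.430 K/W
Q = ΔT/ΣR = (938 °C − 31.5 °C)/1.430 = 634 W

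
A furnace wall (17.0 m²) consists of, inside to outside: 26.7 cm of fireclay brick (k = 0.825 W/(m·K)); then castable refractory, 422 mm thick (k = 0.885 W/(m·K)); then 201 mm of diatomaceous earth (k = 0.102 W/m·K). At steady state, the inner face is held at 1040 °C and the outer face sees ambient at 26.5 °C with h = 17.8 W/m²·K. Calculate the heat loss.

Q = 6.09 kW

Series thermal resistances, inner to outer:
  R_fireclay brick = L/(kA) = 0.267/(0.825·17.0) = 0.01904 K/W
  R_castable refractory = L/(kA) = 0.422/(0.885·17.0) = 0.02805 K/W
  R_diatomaceous earth = L/(kA) = 0.201/(0.102·17.0) = 0.1159 K/W
  R_conv,out = 1/(hA) = 1/(17.8·17.0) = 0.003305 K/W
ΣR = 0.01904 + 0.02805 + 0.1159 + 0.003305 = 0.1663 K/W
Q = ΔT/ΣR = (1040 °C − 26.5 °C)/0.1663 = 6090 W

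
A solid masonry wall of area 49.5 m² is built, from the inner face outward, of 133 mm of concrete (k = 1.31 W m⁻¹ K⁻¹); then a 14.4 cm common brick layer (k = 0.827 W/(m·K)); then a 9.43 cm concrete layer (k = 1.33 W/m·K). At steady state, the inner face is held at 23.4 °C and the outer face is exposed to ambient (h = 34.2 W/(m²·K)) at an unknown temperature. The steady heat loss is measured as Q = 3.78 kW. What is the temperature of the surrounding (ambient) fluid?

Sum the resistances:
  R_concrete = L/(kA) = 0.133/(1.31·49.5) = 0.002051 K/W
  R_common brick = L/(kA) = 0.144/(0.827·49.5) = 0.003518 K/W
  R_concrete = L/(kA) = 0.0943/(1.33·49.5) = 0.001432 K/W
  R_conv,out = 1/(hA) = 1/(34.2·49.5) = 5.907×10^-4 K/W
ΣR = 0.007592 K/W
ΔT = Q·ΣR = 3780 × 0.007592 = 28.70 K
Heat flows outward, so T_out = T_in − ΔT = 23.4 − 28.70 = -5.30 °C

T_out = -5.30 °C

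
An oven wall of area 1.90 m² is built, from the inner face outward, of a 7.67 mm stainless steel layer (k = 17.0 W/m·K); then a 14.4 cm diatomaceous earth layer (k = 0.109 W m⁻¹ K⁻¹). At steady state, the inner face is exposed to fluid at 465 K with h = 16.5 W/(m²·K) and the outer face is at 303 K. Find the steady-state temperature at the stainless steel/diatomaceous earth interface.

T = 458 K

Treat each layer as a resistance in series:
  R_conv,in = 1/(hA) = 1/(16.5·1.90) = 0.03190 K/W
  R_stainless steel = L/(kA) = 0.00767/(17.0·1.90) = 2.375×10^-4 K/W
  R_diatomaceous earth = L/(kA) = 0.144/(0.109·1.90) = 0.6953 K/W
ΣR = 0.03190 + 2.375×10^-4 + 0.6953 = 0.7274 K/W
Q = ΔT/ΣR = (465 K − 303 K)/0.7274 = 222.7 W
From the inner boundary to the stainless steel/diatomaceous earth interface, ΣR_partial = 0.03214 K/W.
T_interface = T_in − Q·ΣR_partial = 465 K − (222.7)(0.03214) = 458 K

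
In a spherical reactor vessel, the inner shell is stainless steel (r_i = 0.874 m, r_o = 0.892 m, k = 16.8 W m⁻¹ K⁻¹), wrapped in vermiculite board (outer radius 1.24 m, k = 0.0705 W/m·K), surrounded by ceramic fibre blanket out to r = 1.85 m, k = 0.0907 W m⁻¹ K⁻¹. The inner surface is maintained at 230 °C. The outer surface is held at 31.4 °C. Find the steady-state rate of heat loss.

Q = 337 W

Treat each layer as a resistance in series:
  R_stainless steel = (1/0.874 − 1/0.892)/(4πk) = 0.02309/(4π·16.8) = 1.094×10^-4 K/W
  R_vermiculite board = (1/0.892 − 1/1.24)/(4πk) = 0.3146/(4π·0.0705) = 0.3551 K/W
  R_ceramic fibre blanket = (1/1.24 − 1/1.85)/(4πk) = 0.2659/(4π·0.0907) = 0.2333 K/W
ΣR = 1.094×10^-4 + 0.3551 + 0.2333 = 0.5885 K/W
Q = ΔT/ΣR = (230 °C − 31.4 °C)/0.5885 = 337 W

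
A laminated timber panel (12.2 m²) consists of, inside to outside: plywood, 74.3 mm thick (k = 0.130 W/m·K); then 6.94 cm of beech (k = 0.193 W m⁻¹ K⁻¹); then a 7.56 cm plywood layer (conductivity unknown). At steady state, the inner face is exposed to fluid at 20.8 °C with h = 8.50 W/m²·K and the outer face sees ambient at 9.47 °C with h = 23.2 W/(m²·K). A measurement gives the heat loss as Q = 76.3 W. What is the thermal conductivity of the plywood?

k = 0.105 W/m·K

ΣR = ΔT/Q = |20.8 − 9.47|/76.3 = 0.1485 K/W
Known resistances:
  R_conv,in = 1/(hA) = 1/(8.50·12.2) = 0.009643 K/W
  R_plywood = L/(kA) = 0.0743/(0.130·12.2) = 0.04685 K/W
  R_beech = L/(kA) = 0.0694/(0.193·12.2) = 0.02947 K/W
  R_conv,out = 1/(hA) = 1/(23.2·12.2) = 0.003533 K/W
R_plywood = ΣR − ΣR_known = 0.1485 − 0.08950 = 0.05900 K/W
L/(kA) = 0.05900 ⇒ k = 0.0756/(0.05900·12.2) = 0.105 W/m·K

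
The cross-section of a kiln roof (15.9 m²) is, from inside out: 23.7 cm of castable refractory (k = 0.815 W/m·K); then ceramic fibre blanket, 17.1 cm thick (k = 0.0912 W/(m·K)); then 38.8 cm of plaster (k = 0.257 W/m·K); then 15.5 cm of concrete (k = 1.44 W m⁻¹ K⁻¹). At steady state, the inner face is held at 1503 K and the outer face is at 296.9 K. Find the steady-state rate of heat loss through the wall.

Q = 5070 W

Treat each layer as a resistance in series:
  R_castable refractory = L/(kA) = 0.237/(0.815·15.9) = 0.01829 K/W
  R_ceramic fibre blanket = L/(kA) = 0.171/(0.0912·15.9) = 0.1179 K/W
  R_plaster = L/(kA) = 0.388/(0.257·15.9) = 0.09495 K/W
  R_concrete = L/(kA) = 0.155/(1.44·15.9) = 0.006770 K/W
ΣR = 0.01829 + 0.1179 + 0.09495 + 0.006770 = 0.2379 K/W
Q = ΔT/ΣR = (1503 K − 296.9 K)/0.2379 = 5070 W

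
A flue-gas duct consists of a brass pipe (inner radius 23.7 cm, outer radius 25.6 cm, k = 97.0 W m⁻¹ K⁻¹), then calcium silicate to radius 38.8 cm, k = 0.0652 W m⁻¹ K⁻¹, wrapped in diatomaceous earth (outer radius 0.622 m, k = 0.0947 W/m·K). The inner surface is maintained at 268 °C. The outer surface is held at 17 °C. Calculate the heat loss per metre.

Treat each layer as a resistance in series:
  R'_brass = ln(0.256/0.237)/(2πk) = 0.07712/(2π·97.0) = 1.265×10^-4 m·K/W
  R'_calcium silicate = ln(0.388/0.256)/(2πk) = 0.4158/(2π·0.0652) = 1.015 m·K/W
  R'_diatomaceous earth = ln(0.622/0.388)/(2πk) = 0.4719/(2π·0.0947) = 0.7931 m·K/W
ΣR = 1.265×10^-4 + 1.015 + 0.7931 = 1.808 m·K/W
Q' = ΔT/ΣR = (268 °C − 17 °C)/1.808 = 139 W/m

Q' = 139 W/m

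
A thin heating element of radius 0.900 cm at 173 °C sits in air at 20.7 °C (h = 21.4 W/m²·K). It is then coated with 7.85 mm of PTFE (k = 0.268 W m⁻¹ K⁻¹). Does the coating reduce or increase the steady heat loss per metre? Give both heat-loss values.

increases: 184 → 187 W/m

Critical radius for a cylinder: r_cr = k/h = 0.0125 m = 1.25 cm.
Outer radius after coating: r₂ = 0.00900 + 0.00785 = 0.01685 m.
r₁ < r_cr < r₂: heat loss rises to a maximum at r_cr then falls. Whether the coating helps depends on whether Q(r₂) has dropped back below Q(r₁).
Bare: R = 1/(2πr₁h) = 0.8263 m·K/W; Q = 152.3/0.8263 = 184 W/m.
Coated: R = R_cond + R_conv = 0.8138 m·K/W; Q = 152.3/0.8138 = 187 W/m.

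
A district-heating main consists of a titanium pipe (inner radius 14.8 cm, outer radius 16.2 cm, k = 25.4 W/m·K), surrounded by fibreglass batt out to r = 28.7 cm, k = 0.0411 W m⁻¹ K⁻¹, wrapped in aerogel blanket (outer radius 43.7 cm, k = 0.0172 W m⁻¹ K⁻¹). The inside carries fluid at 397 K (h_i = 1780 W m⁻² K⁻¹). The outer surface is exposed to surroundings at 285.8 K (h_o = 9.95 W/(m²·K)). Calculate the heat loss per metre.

Q' = 18.1 W/m

Series thermal resistances, inner to outer:
  R'_conv,in = 1/(2πr h) = 1/(2π·0.148·1780) = 6.041×10^-4 m·K/W
  R'_titanium = ln(0.162/0.148)/(2πk) = 0.09038/(2π·25.4) = 5.663×10^-4 m·K/W
  R'_fibreglass batt = ln(0.287/0.162)/(2πk) = 0.5719/(2π·0.0411) = 2.215 m·K/W
  R'_aerogel blanket = ln(0.437/0.287)/(2πk) = 0.4205/(2π·0.0172) = 3.891 m·K/W
  R'_conv,out = 1/(2πr h) = 1/(2π·0.437·9.95) = 0.03660 m·K/W
ΣR = 6.041×10^-4 + 5.663×10^-4 + 2.215 + 3.891 + 0.03660 = 6.144 m·K/W
Q' = ΔT/ΣR = (397 K − 285.8 K)/6.144 = 18.1 W/m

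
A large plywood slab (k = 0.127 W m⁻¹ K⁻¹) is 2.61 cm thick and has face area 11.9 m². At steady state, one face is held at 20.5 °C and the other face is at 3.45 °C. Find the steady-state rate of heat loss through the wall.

Q = 987 W

Q = kA·ΔT/L = 0.127 × 11.9 × |20.5 °C − 3.45 °C| / 0.0261 = 987 W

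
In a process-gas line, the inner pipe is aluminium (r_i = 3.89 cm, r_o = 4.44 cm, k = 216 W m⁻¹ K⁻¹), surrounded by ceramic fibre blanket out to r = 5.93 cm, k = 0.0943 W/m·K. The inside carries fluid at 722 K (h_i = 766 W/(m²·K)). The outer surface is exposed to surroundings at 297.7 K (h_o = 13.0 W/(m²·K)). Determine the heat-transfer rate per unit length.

Q' = 606 W/m

Treat each layer as a resistance in series:
  R'_conv,in = 1/(2πr h) = 1/(2π·0.0389·766) = 0.005341 m·K/W
  R'_aluminium = ln(0.0444/0.0389)/(2πk) = 0.1322/(2π·216) = 9.744×10^-5 m·K/W
  R'_ceramic fibre blanket = ln(0.0593/0.0444)/(2πk) = 0.2894/(2π·0.0943) = 0.4884 m·K/W
  R'_conv,out = 1/(2πr h) = 1/(2π·0.0593·13.0) = 0.2065 m·K/W
ΣR = 0.005341 + 9.744×10^-5 + 0.4884 + 0.2065 = 0.7003 m·K/W
Q' = ΔT/ΣR = (722 K − 297.7 K)/0.7003 = 606 W/m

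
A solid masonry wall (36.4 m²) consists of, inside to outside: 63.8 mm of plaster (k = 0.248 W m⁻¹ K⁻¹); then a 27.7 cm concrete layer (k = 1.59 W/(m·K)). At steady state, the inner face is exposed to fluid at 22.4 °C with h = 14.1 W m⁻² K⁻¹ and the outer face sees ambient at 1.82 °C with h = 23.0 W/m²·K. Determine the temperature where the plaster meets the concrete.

T = 10.0 °C

Resistance network (inner→outer):
  R_conv,in = 1/(hA) = 1/(14.1·36.4) = 0.001948 K/W
  R_plaster = L/(kA) = 0.0638/(0.248·36.4) = 0.007068 K/W
  R_concrete = L/(kA) = 0.277/(1.59·36.4) = 0.004786 K/W
  R_conv,out = 1/(hA) = 1/(23.0·36.4) = 0.001194 K/W
ΣR = 0.001948 + 0.007068 + 0.004786 + 0.001194 = 0.01500 K/W
Q = ΔT/ΣR = (22.4 °C − 1.82 °C)/0.01500 = 1372 W
From the inner boundary to the plaster/concrete interface, ΣR_partial = 0.009016 K/W.
T_interface = T_in − Q·ΣR_partial = 22.4 °C − (1372)(0.009016) = 10.0 °C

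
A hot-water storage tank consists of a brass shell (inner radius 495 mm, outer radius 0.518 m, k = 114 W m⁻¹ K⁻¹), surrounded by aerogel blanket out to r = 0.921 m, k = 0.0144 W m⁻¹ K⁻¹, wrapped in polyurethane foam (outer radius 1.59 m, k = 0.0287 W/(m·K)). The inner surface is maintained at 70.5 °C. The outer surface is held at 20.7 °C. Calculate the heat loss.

Treat each layer as a resistance in series:
  R_brass = (1/0.495 − 1/0.518)/(4πk) = 0.08970/(4π·114) = 6.261×10^-5 K/W
  R_aerogel blanket = (1/0.518 − 1/0.921)/(4πk) = 0.8447/(4π·0.0144) = 4.668 K/W
  R_polyurethane foam = (1/0.921 − 1/1.59)/(4πk) = 0.4568/(4π·0.0287) = 1.267 K/W
ΣR = 6.261×10^-5 + 4.668 + 1.267 = 5.935 K/W
Q = ΔT/ΣR = (70.5 °C − 20.7 °C)/5.935 = 8.39 W

Q = 8.39 W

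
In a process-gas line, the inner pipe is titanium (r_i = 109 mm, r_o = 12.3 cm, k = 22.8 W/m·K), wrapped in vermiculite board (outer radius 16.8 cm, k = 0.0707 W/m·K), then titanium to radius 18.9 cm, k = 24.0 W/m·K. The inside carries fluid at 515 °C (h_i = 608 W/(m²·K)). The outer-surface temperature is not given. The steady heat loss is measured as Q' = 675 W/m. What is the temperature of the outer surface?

T_out = 38.5 °C

Series resistances:
  R'_conv,in = 1/(2πr h) = 1/(2π·0.109·608) = 0.002402 m·K/W
  R'_titanium = ln(0.123/0.109)/(2πk) = 0.1208/(2π·22.8) = 8.435×10^-4 m·K/W
  R'_vermiculite board = ln(0.168/0.123)/(2πk) = 0.3118/(2π·0.0707) = 0.7019 m·K/W
  R'_titanium = ln(0.189/0.168)/(2πk) = 0.1178/(2π·24.0) = 7.811×10^-4 m·K/W
ΣR = 0.7059 m·K/W
ΔT = Q'·ΣR = 675 × 0.7059 = 476.5 K
Heat flows outward, so T_out = T_in − ΔT = 515 − 476.5 = 38.5 °C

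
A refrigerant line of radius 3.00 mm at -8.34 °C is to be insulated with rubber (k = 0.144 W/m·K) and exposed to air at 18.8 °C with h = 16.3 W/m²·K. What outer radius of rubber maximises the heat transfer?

For a cylinder, r_cr = k_ins/h = 0.144/16.3 = 0.00883 m = 0.883 cm

r_cr = 0.883 cm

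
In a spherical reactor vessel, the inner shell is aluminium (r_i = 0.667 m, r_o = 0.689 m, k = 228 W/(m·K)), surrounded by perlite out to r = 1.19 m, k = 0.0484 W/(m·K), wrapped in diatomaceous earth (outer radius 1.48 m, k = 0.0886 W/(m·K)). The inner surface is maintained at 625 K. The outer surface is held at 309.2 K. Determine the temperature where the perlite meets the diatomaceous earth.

Series thermal resistances, inner to outer:
  R_aluminium = (1/0.667 − 1/0.689)/(4πk) = 0.04787/(4π·228) = 1.671×10^-5 K/W
  R_perlite = (1/0.689 − 1/1.19)/(4πk) = 0.6110/(4π·0.0484) = 1.005 K/W
  R_diatomaceous earth = (1/1.19 − 1/1.48)/(4πk) = 0.1647/(4π·0.0886) = 0.1479 K/W
ΣR = 1.671×10^-5 + 1.005 + 0.1479 = 1.153 K/W
Q = ΔT/ΣR = (625 K − 309.2 K)/1.153 = 273.9 W
From the inner boundary to the perlite/diatomaceous earth interface, ΣR_partial = 1.005 K/W.
T_interface = T_in − Q·ΣR_partial = 625 K − (273.9)(1.005) = 349.7 K

T = 349.7 K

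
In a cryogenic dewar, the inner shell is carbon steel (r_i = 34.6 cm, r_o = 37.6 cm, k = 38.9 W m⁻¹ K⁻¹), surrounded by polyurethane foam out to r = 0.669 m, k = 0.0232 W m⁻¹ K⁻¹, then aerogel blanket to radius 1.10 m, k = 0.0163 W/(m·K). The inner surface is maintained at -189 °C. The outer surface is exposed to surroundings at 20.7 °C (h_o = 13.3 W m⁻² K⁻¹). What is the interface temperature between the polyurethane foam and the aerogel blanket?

T = -66.9 °C

Resistance network (inner→outer):
  R_carbon steel = (1/0.346 − 1/0.376)/(4πk) = 0.2306/(4π·38.9) = 4.717×10^-4 K/W
  R_polyurethane foam = (1/0.376 − 1/0.669)/(4πk) = 1.165/(4π·0.0232) = 3.995 K/W
  R_aerogel blanket = (1/0.669 − 1/1.10)/(4πk) = 0.5857/(4π·0.0163) = 2.859 K/W
  R_conv,out = 1/(4πr²h) = 1/(4π·1.10²·13.3) = 0.004945 K/W
ΣR = 4.717×10^-4 + 3.995 + 2.859 + 0.004945 = 6.859 K/W
Q = ΔT/ΣR = (-189 °C − 20.7 °C)/6.859 = -30.57 W
From the inner boundary to the polyurethane foam/aerogel blanket interface, ΣR_partial = 3.995 K/W.
T_interface = T_in − Q·ΣR_partial = -189 °C − (-30.57)(3.995) = -66.9 °C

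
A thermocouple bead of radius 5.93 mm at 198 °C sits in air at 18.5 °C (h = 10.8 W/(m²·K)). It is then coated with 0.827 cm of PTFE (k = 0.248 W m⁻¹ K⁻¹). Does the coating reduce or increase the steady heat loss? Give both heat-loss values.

Critical radius for a sphere: r_cr = 2k/h = 0.0459 m = 4.59 cm.
Outer radius after coating: r₂ = 0.00593 + 0.00827 = 0.01420 m.
Since r₁ < r_cr and r₂ ≤ r_cr, the coating moves toward the maximum at r_cr — heat loss rises.
Bare: R = 1/(4πr₁²h) = 209.5 K/W; Q = 179.5/209.5 = 0.857 W.
Coated: R = R_cond + R_conv = 68.06 K/W; Q = 179.5/68.06 = 2.64 W.

increases: 0.857 → 2.64 W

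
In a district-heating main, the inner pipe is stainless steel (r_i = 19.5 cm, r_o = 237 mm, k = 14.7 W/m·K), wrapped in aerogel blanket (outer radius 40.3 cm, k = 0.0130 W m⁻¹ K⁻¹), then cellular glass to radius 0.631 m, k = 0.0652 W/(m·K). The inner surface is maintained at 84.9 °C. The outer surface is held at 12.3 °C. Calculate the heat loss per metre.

Q' = 9.56 W/m

Resistance network (inner→outer):
  R'_stainless steel = ln(0.237/0.195)/(2πk) = 0.1951/(2π·14.7) = 0.002112 m·K/W
  R'_aerogel blanket = ln(0.403/0.237)/(2πk) = 0.5309/(2π·0.0130) = 6.499 m·K/W
  R'_cellular glass = ln(0.631/0.403)/(2πk) = 0.4484/(2π·0.0652) = 1.094 m·K/W
ΣR = 0.002112 + 6.499 + 1.094 = 7.595 m·K/W
Q' = ΔT/ΣR = (84.9 °C − 12.3 °C)/7.595 = 9.56 W/m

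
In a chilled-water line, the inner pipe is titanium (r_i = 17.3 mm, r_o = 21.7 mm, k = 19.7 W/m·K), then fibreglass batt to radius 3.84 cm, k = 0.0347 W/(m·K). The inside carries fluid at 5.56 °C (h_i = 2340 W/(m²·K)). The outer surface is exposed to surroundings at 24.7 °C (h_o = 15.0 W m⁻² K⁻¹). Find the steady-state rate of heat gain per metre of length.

Q' = 6.60 W/m

Resistance network (inner→outer):
  R'_conv,in = 1/(2πr h) = 1/(2π·0.0173·2340) = 0.003931 m·K/W
  R'_titanium = ln(0.0217/0.0173)/(2πk) = 0.2266/(2π·19.7) = 0.001831 m·K/W
  R'_fibreglass batt = ln(0.0384/0.0217)/(2πk) = 0.5707/(2π·0.0347) = 2.618 m·K/W
  R'_conv,out = 1/(2πr h) = 1/(2π·0.0384·15.0) = 0.2763 m·K/W
ΣR = 0.003931 + 0.001831 + 2.618 + 0.2763 = 2.900 m·K/W
Q' = ΔT/ΣR = (5.56 °C − 24.7 °C)/2.900 = -6.60 W/m
(Negative Q' ⇒ heat flows inward; heat gain = 6.60 W/m.)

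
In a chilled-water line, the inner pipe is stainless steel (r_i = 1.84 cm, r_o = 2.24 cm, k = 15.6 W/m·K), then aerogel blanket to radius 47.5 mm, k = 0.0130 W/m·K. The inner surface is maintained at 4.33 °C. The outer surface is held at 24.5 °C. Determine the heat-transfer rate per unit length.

Treat each layer as a resistance in series:
  R'_stainless steel = ln(0.0224/0.0184)/(2πk) = 0.1967/(2π·15.6) = 0.002007 m·K/W
  R'_aerogel blanket = ln(0.0475/0.0224)/(2πk) = 0.7517/(2π·0.0130) = 9.202 m·K/W
ΣR = 0.002007 + 9.202 = 9.204 m·K/W
Q' = ΔT/ΣR = (4.33 °C − 24.5 °C)/9.204 = -2.19 W/m
(Negative Q' ⇒ heat flows inward; heat gain = 2.19 W/m.)

Q' = 2.19 W/m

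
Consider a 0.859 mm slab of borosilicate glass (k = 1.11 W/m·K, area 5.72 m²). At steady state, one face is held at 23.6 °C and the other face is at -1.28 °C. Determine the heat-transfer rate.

Q = 1.84×10^5 W

Q = kA·ΔT/L = 1.11 × 5.72 × |23.6 °C − -1.28 °C| / 8.59×10^-4 = 1.84×10^5 W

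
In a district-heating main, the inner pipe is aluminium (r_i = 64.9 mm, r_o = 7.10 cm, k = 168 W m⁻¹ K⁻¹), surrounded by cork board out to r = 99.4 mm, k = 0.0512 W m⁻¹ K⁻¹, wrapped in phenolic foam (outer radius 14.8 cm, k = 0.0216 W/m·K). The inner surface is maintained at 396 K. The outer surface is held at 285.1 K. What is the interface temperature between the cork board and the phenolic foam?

Treat each layer as a resistance in series:
  R'_aluminium = ln(0.0710/0.0649)/(2πk) = 0.08983/(2π·168) = 8.510×10^-5 m·K/W
  R'_cork board = ln(0.0994/0.0710)/(2πk) = 0.3365/(2π·0.0512) = 1.046 m·K/W
  R'_phenolic foam = ln(0.148/0.0994)/(2πk) = 0.3981/(2π·0.0216) = 2.933 m·K/W
ΣR = 8.510×10^-5 + 1.046 + 2.933 = 3.979 m·K/W
Q' = ΔT/ΣR = (396 K − 285.1 K)/3.979 = 27.87 W/m
From the inner boundary to the cork board/phenolic foam interface, ΣR_partial = 1.046 m·K/W.
T_interface = T_in − Q'·ΣR_partial = 396 K − (27.87)(1.046) = 366.8 K

T = 366.8 K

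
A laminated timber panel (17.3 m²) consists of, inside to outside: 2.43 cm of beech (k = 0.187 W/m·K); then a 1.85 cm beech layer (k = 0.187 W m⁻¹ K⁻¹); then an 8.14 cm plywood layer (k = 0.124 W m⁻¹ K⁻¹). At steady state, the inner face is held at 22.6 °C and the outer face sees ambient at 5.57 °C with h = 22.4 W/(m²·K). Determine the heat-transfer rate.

Q = 317 W

Treat each layer as a resistance in series:
  R_beech = L/(kA) = 0.0243/(0.187·17.3) = 0.007511 K/W
  R_beech = L/(kA) = 0.0185/(0.187·17.3) = 0.005719 K/W
  R_plywood = L/(kA) = 0.0814/(0.124·17.3) = 0.03795 K/W
  R_conv,out = 1/(hA) = 1/(22.4·17.3) = 0.002581 K/W
ΣR = 0.007511 + 0.005719 + 0.03795 + 0.002581 = 0.05376 K/W
Q = ΔT/ΣR = (22.6 °C − 5.57 °C)/0.05376 = 317 W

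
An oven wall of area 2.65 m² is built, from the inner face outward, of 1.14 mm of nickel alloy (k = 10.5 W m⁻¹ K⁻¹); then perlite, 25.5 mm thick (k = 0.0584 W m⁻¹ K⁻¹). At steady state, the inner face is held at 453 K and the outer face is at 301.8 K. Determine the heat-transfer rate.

Resistance network (inner→outer):
  R_nickel alloy = L/(kA) = 0.00114/(10.5·2.65) = 4.097×10^-5 K/W
  R_perlite = L/(kA) = 0.0255/(0.0584·2.65) = 0.1648 K/W
ΣR = 4.097×10^-5 + 0.1648 = 0.1648 K/W
Q = ΔT/ΣR = (453 K − 301.8 K)/0.1648 = 917 W

Q = 917 W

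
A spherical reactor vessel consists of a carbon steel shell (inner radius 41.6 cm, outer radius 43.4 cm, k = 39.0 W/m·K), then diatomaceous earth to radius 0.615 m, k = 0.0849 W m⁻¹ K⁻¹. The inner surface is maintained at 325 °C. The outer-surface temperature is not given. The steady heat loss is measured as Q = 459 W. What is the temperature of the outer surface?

Sum the resistances:
  R_carbon steel = (1/0.416 − 1/0.434)/(4πk) = 0.09970/(4π·39.0) = 2.034×10^-4 K/W
  R_diatomaceous earth = (1/0.434 − 1/0.615)/(4πk) = 0.6781/(4π·0.0849) = 0.6356 K/W
ΣR = 0.6358 K/W
ΔT = Q·ΣR = 459 × 0.6358 = 291.8 K
Heat flows outward, so T_out = T_in − ΔT = 325 − 291.8 = 33.2 °C

T_out = 33.2 °C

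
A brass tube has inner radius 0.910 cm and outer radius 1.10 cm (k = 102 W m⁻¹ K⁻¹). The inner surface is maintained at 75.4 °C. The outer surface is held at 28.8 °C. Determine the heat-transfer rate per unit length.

Q' = 1.57×10^5 W/m

Q' = 2πk·ΔT/ln(r₂/r₁) = 2π × 102 × 46.6 / ln(0.0110/0.00910) = 1.57×10^5 W/m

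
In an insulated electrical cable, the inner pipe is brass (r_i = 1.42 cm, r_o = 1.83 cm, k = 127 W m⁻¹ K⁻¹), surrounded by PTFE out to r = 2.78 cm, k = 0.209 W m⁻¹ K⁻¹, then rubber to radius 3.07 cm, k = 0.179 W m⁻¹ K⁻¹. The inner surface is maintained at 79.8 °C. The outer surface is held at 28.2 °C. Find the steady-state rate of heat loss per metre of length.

Q' = 127 W/m

Treat each layer as a resistance in series:
  R'_brass = ln(0.0183/0.0142)/(2πk) = 0.2537/(2π·127) = 3.179×10^-4 m·K/W
  R'_PTFE = ln(0.0278/0.0183)/(2πk) = 0.4181/(2π·0.209) = 0.3184 m·K/W
  R'_rubber = ln(0.0307/0.0278)/(2πk) = 0.09923/(2π·0.179) = 0.08823 m·K/W
ΣR = 3.179×10^-4 + 0.3184 + 0.08823 = 0.4069 m·K/W
Q' = ΔT/ΣR = (79.8 °C − 28.2 °C)/0.4069 = 127 W/m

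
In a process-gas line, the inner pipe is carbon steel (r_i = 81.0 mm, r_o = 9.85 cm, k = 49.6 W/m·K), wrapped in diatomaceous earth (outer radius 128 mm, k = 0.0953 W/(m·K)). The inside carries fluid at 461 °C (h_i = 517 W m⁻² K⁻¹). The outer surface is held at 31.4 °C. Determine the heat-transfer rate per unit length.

Resistance network (inner→outer):
  R'_conv,in = 1/(2πr h) = 1/(2π·0.0810·517) = 0.003801 m·K/W
  R'_carbon steel = ln(0.0985/0.0810)/(2πk) = 0.1956/(2π·49.6) = 6.277×10^-4 m·K/W
  R'_diatomaceous earth = ln(0.128/0.0985)/(2πk) = 0.2620/(2π·0.0953) = 0.4375 m·K/W
ΣR = 0.003801 + 6.277×10^-4 + 0.4375 = 0.4419 m·K/W
Q' = ΔT/ΣR = (461 °C − 31.4 °C)/0.4419 = 972 W/m

Q' = 972 W/m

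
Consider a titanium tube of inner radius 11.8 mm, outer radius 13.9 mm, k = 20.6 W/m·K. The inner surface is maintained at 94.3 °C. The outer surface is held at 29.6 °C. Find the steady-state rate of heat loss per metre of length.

Q' = 51100 W/m

Q' = 2πk·ΔT/ln(r₂/r₁) = 2π × 20.6 × 64.7 / ln(0.0139/0.0118) = 51100 W/m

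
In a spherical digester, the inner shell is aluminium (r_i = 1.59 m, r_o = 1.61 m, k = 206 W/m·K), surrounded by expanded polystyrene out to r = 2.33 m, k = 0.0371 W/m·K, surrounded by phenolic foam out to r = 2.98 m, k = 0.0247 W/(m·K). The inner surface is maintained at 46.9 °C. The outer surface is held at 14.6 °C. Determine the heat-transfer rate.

Q = 45.3 W

Resistance network (inner→outer):
  R_aluminium = (1/1.59 − 1/1.61)/(4πk) = 0.007813/(4π·206) = 3.018×10^-6 K/W
  R_expanded polystyrene = (1/1.61 − 1/2.33)/(4πk) = 0.1919/(4π·0.0371) = 0.4117 K/W
  R_phenolic foam = (1/2.33 − 1/2.98)/(4πk) = 0.09361/(4π·0.0247) = 0.3016 K/W
ΣR = 3.018×10^-6 + 0.4117 + 0.3016 = 0.7133 K/W
Q = ΔT/ΣR = (46.9 °C − 14.6 °C)/0.7133 = 45.3 W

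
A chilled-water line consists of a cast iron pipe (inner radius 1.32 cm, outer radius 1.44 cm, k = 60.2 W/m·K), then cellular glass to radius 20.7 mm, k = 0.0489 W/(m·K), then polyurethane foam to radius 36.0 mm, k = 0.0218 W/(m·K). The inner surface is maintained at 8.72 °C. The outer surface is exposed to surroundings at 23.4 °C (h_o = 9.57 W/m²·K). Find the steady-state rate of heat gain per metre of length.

Q' = 2.58 W/m

Resistance network (inner→outer):
  R'_cast iron = ln(0.0144/0.0132)/(2πk) = 0.08701/(2π·60.2) = 2.300×10^-4 m·K/W
  R'_cellular glass = ln(0.0207/0.0144)/(2πk) = 0.3629/(2π·0.0489) = 1.181 m·K/W
  R'_polyurethane foam = ln(0.0360/0.0207)/(2πk) = 0.5534/(2π·0.0218) = 4.040 m·K/W
  R'_conv,out = 1/(2πr h) = 1/(2π·0.0360·9.57) = 0.4620 m·K/W
ΣR = 2.300×10^-4 + 1.181 + 4.040 + 0.4620 = 5.683 m·K/W
Q' = ΔT/ΣR = (8.72 °C − 23.4 °C)/5.683 = -2.58 W/m
(Negative Q' ⇒ heat flows inward; heat gain = 2.58 W/m.)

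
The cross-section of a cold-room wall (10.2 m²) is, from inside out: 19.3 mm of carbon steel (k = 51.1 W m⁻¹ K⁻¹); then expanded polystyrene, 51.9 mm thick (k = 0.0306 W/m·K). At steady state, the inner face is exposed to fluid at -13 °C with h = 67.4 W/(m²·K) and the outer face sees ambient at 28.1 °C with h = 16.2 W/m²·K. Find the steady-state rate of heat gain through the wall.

Q = 236 W

Series thermal resistances, inner to outer:
  R_conv,in = 1/(hA) = 1/(67.4·10.2) = 0.001455 K/W
  R_carbon steel = L/(kA) = 0.0193/(51.1·10.2) = 3.703×10^-5 K/W
  R_expanded polystyrene = L/(kA) = 0.0519/(0.0306·10.2) = 0.1663 K/W
  R_conv,out = 1/(hA) = 1/(16.2·10.2) = 0.006052 K/W
ΣR = 0.001455 + 3.703×10^-5 + 0.1663 + 0.006052 = 0.1738 K/W
Q = ΔT/ΣR = (-13 °C − 28.1 °C)/0.1738 = -236 W
(Negative Q ⇒ heat flows inward; heat gain = 236 W.)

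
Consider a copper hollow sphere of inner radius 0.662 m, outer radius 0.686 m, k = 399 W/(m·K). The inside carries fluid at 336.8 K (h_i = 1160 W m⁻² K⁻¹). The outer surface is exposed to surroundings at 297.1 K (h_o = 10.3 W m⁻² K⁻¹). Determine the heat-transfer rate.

Treat each layer as a resistance in series:
  R_conv,in = 1/(4πr²h) = 1/(4π·0.662²·1160) = 1.565×10^-4 K/W
  R_copper = (1/0.662 − 1/0.686)/(4πk) = 0.05285/(4π·399) = 1.054×10^-5 K/W
  R_conv,out = 1/(4πr²h) = 1/(4π·0.686²·10.3) = 0.01642 K/W
ΣR = 1.565×10^-4 + 1.054×10^-5 + 0.01642 = 0.01659 K/W
Q = ΔT/ΣR = (336.8 K − 297.1 K)/0.01659 = 2390 W

Q = 2.39 kW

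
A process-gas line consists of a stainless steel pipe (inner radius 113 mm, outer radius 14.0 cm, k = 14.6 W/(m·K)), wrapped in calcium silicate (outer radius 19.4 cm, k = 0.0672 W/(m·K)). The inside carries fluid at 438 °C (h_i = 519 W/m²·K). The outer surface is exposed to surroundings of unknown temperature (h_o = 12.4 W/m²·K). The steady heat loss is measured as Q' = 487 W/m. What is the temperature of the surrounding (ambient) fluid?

Sum the resistances:
  R'_conv,in = 1/(2πr h) = 1/(2π·0.113·519) = 0.002714 m·K/W
  R'_stainless steel = ln(0.140/0.113)/(2πk) = 0.2143/(2π·14.6) = 0.002336 m·K/W
  R'_calcium silicate = ln(0.194/0.140)/(2πk) = 0.3262/(2π·0.0672) = 0.7726 m·K/W
  R'_conv,out = 1/(2πr h) = 1/(2π·0.194·12.4) = 0.06616 m·K/W
ΣR = 0.8438 m·K/W
ΔT = Q'·ΣR = 487 × 0.8438 = 410.9 K
Heat flows outward, so T_out = T_in − ΔT = 438 − 410.9 = 27.1 °C

T_out = 27.1 °C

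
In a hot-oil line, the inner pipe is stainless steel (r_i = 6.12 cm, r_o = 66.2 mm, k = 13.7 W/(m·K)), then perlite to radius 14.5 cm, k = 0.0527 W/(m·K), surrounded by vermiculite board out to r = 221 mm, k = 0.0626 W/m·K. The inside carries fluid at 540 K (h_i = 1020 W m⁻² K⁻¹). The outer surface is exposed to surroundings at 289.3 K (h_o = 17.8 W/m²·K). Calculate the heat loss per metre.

Q' = 72.0 W/m

Series thermal resistances, inner to outer:
  R'_conv,in = 1/(2πr h) = 1/(2π·0.0612·1020) = 0.002550 m·K/W
  R'_stainless steel = ln(0.0662/0.0612)/(2πk) = 0.07853/(2π·13.7) = 9.123×10^-4 m·K/W
  R'_perlite = ln(0.145/0.0662)/(2πk) = 0.7841/(2π·0.0527) = 2.368 m·K/W
  R'_vermiculite board = ln(0.221/0.145)/(2πk) = 0.4214/(2π·0.0626) = 1.071 m·K/W
  R'_conv,out = 1/(2πr h) = 1/(2π·0.221·17.8) = 0.04046 m·K/W
ΣR = 0.002550 + 9.123×10^-4 + 2.368 + 1.071 + 0.04046 = 3.483 m·K/W
Q' = ΔT/ΣR = (540 K − 289.3 K)/3.483 = 72.0 W/m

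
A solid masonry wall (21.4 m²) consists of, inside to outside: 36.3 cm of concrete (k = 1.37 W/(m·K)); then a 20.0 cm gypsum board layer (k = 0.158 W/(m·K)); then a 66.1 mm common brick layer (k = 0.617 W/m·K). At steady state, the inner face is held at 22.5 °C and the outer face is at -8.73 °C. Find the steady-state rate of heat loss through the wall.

Q = 408 W

Resistance network (inner→outer):
  R_concrete = L/(kA) = 0.363/(1.37·21.4) = 0.01238 K/W
  R_gypsum board = L/(kA) = 0.200/(0.158·21.4) = 0.05915 K/W
  R_common brick = L/(kA) = 0.0661/(0.617·21.4) = 0.005006 K/W
ΣR = 0.01238 + 0.05915 + 0.005006 = 0.07654 K/W
Q = ΔT/ΣR = (22.5 °C − -8.73 °C)/0.07654 = 408 W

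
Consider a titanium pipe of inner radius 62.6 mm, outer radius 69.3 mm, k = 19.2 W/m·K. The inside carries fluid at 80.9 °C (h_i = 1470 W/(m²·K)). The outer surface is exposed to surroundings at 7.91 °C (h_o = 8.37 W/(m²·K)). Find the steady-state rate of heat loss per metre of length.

Resistance network (inner→outer):
  R'_conv,in = 1/(2πr h) = 1/(2π·0.0626·1470) = 0.001730 m·K/W
  R'_titanium = ln(0.0693/0.0626)/(2πk) = 0.1017/(2π·19.2) = 8.429×10^-4 m·K/W
  R'_conv,out = 1/(2πr h) = 1/(2π·0.0693·8.37) = 0.2744 m·K/W
ΣR = 0.001730 + 8.429×10^-4 + 0.2744 = 0.2770 m·K/W
Q' = ΔT/ΣR = (80.9 °C − 7.91 °C)/0.2770 = 264 W/m

Q' = 264 W/m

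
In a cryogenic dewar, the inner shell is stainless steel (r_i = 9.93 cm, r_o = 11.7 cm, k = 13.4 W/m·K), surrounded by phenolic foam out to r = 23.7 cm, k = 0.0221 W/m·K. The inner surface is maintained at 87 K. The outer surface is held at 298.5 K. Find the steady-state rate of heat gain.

Q = 13.6 W

Series thermal resistances, inner to outer:
  R_stainless steel = (1/0.0993 − 1/0.117)/(4πk) = 1.523/(4π·13.4) = 0.009047 K/W
  R_phenolic foam = (1/0.117 − 1/0.237)/(4πk) = 4.328/(4π·0.0221) = 15.58 K/W
ΣR = 0.009047 + 15.58 = 15.59 K/W
Q = ΔT/ΣR = (87 K − 298.5 K)/15.59 = -13.6 W
(Negative Q ⇒ heat flows inward; heat gain = 13.6 W.)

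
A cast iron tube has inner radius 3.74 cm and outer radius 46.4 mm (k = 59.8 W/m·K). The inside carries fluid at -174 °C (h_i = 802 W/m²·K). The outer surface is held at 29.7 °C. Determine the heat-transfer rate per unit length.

Q' = 34600 W/m

Resistance network (inner→outer):
  R'_conv,in = 1/(2πr h) = 1/(2π·0.0374·802) = 0.005306 m·K/W
  R'_cast iron = ln(0.0464/0.0374)/(2πk) = 0.2156/(2π·59.8) = 5.739×10^-4 m·K/W
ΣR = 0.005306 + 5.739×10^-4 = 0.005880 m·K/W
Q' = ΔT/ΣR = (-174 °C − 29.7 °C)/0.005880 = -34600 W/m
(Negative Q' ⇒ heat flows inward; heat gain = 34600 W/m.)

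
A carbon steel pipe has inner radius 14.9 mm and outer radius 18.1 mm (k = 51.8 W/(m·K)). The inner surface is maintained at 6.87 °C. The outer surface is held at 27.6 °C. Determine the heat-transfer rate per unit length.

Q' = 2πk·ΔT/ln(r₂/r₁) = 2π × 51.8 × 20.73 / ln(0.0181/0.0149) = 34700 W/m

Q' = 34.7 kW/m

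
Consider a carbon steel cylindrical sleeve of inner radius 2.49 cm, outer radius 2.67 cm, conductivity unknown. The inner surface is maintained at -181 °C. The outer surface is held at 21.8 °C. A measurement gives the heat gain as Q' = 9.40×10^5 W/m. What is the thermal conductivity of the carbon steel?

ΣR = ΔT/Q' = |-181 − 21.8|/9.40×10^5 = 2.157×10^-4 m·K/W
ln(r₂/r₁)/(2πk) = 2.157×10^-4 ⇒ k = 0.06980/(2π·2.157×10^-4) = 51.5 W/m·K

k = 51.5 W/m·K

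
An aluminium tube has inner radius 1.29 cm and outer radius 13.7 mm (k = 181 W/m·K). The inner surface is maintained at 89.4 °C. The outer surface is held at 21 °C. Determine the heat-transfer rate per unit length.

Q' = 2πk·ΔT/ln(r₂/r₁) = 2π × 181 × 68.4 / ln(0.0137/0.0129) = 1.29×10^6 W/m

Q' = 1290 kW/m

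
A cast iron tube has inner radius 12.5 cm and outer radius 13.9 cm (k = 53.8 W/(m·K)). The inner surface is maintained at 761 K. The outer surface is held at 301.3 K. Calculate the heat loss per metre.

Q' = 2πk·ΔT/ln(r₂/r₁) = 2π × 53.8 × 459.7 / ln(0.139/0.125) = 1.46×10^6 W/m

Q' = 1460 kW/m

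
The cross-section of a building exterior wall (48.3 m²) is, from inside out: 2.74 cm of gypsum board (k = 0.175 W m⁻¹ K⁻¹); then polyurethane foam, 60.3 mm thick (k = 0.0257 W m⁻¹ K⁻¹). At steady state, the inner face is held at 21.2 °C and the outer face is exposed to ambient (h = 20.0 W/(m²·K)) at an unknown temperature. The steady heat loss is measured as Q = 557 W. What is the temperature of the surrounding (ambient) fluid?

Sum the resistances:
  R_gypsum board = L/(kA) = 0.0274/(0.175·48.3) = 0.003242 K/W
  R_polyurethane foam = L/(kA) = 0.0603/(0.0257·48.3) = 0.04858 K/W
  R_conv,out = 1/(hA) = 1/(20.0·48.3) = 0.001035 K/W
ΣR = 0.05285 K/W
ΔT = Q·ΣR = 557 × 0.05285 = 29.44 K
Heat flows outward, so T_out = T_in − ΔT = 21.2 − 29.44 = -8.24 °C

T_out = -8.24 °C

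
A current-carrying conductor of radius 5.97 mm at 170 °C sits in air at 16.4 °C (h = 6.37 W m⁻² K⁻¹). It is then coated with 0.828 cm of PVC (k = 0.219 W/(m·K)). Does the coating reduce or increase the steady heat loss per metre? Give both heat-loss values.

increases: 36.7 → 64.4 W/m

Critical radius for a cylinder: r_cr = k/h = 0.0344 m = 3.44 cm.
Outer radius after coating: r₂ = 0.00597 + 0.00828 = 0.01425 m.
Since r₁ < r_cr and r₂ ≤ r_cr, the coating moves toward the maximum at r_cr — heat loss rises.
Bare: R = 1/(2πr₁h) = 4.185 m·K/W; Q = 153.6/4.185 = 36.7 W/m.
Coated: R = R_cond + R_conv = 2.386 m·K/W; Q = 153.6/2.386 = 64.4 W/m.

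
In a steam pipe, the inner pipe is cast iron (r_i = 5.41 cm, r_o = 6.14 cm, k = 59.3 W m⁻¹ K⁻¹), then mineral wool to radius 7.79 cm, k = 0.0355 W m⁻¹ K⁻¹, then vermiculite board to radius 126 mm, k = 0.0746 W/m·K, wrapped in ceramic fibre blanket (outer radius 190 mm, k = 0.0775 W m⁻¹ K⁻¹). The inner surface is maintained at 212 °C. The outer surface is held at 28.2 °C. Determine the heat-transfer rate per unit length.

Q' = 62.6 W/m

Treat each layer as a resistance in series:
  R'_cast iron = ln(0.0614/0.0541)/(2πk) = 0.1266/(2π·59.3) = 3.397×10^-4 m·K/W
  R'_mineral wool = ln(0.0779/0.0614)/(2πk) = 0.2380/(2π·0.0355) = 1.067 m·K/W
  R'_vermiculite board = ln(0.126/0.0779)/(2πk) = 0.4809/(2π·0.0746) = 1.026 m·K/W
  R'_ceramic fibre blanket = ln(0.190/0.126)/(2πk) = 0.4107/(2π·0.0775) = 0.8435 m·K/W
ΣR = 3.397×10^-4 + 1.067 + 1.026 + 0.8435 = 2.937 m·K/W
Q' = ΔT/ΣR = (212 °C − 28.2 °C)/2.937 = 62.6 W/m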